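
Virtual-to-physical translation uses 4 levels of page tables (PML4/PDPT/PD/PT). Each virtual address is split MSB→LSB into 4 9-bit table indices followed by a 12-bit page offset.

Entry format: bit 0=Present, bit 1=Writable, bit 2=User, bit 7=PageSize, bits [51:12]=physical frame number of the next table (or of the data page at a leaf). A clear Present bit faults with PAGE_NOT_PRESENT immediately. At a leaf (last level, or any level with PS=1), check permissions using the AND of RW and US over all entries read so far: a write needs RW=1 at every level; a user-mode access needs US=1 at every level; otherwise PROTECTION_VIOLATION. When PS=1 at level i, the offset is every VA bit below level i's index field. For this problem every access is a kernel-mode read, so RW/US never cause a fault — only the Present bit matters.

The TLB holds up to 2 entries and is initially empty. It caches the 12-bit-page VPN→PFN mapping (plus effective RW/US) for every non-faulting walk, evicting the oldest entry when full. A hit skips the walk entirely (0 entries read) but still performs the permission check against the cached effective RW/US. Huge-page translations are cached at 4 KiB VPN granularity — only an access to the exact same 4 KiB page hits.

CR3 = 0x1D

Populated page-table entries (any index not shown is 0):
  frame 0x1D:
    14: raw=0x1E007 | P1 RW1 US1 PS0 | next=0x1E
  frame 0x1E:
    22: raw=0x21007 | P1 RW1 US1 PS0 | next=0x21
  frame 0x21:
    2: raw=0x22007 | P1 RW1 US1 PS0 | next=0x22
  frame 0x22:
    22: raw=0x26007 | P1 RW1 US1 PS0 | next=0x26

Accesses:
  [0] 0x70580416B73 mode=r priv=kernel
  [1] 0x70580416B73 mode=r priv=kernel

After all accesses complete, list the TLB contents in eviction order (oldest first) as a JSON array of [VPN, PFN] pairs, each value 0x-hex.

Trace:
#0 VA=0x70580416B73 (r,kernel):
  L0: frame=0x1D idx=14 entry=0x1E007 [P=1 RW=1 US=1 PS=0]
  L1: frame=0x1E idx=22 entry=0x21007 [P=1 RW=1 US=1 PS=0]
  L2: frame=0x21 idx=2 entry=0x22007 [P=1 RW=1 US=1 PS=0]
  L3: frame=0x22 idx=22 entry=0x26007 [P=1 RW=1 US=1 PS=0]
  ✓ 0x26B73  — 4 lookups
#1 VA=0x70580416B73 (r,kernel):
  TLB hit vpn=0x70580416 → PA=0x26B73

TLB: [["0x70580416", "0x26"]]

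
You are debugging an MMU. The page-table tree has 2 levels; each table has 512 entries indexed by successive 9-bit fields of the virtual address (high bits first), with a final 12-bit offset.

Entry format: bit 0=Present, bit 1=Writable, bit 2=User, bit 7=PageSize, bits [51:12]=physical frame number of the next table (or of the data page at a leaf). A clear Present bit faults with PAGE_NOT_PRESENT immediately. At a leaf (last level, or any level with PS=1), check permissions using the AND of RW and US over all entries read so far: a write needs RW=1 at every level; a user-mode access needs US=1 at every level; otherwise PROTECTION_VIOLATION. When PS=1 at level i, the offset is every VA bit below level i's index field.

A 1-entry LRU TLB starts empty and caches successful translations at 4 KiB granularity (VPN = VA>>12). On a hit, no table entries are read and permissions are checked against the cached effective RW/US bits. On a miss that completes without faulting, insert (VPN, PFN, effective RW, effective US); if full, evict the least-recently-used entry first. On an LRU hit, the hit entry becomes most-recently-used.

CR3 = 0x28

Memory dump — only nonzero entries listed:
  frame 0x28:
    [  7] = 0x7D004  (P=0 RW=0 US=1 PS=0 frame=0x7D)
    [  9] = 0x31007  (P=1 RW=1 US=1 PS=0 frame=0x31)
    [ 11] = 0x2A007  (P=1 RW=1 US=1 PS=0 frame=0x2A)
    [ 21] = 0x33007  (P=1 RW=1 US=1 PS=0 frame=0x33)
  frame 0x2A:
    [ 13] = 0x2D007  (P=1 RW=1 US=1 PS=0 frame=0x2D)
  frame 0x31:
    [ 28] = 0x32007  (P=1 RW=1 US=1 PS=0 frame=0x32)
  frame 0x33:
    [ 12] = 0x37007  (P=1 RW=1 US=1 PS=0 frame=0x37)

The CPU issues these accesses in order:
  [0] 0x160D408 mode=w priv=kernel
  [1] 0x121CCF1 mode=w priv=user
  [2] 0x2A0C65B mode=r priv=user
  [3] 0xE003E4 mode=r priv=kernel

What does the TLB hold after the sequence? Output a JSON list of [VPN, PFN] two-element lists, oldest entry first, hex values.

Walk each access:
#0 VA=0x160D408 (w,kernel):
  L0: frame=0x28 idx=11 entry=0x2A007 [P=1 RW=1 US=1 PS=0]
  L1: frame=0x2A idx=13 entry=0x2D007 [P=1 RW=1 US=1 PS=0]
  ✓ 0x2D408  — 2 lookups
#1 VA=0x121CCF1 (w,user):
  L0: frame=0x28 idx=9 entry=0x31007 [P=1 RW=1 US=1 PS=0]
  L1: frame=0x31 idx=28 entry=0x32007 [P=1 RW=1 US=1 PS=0]
  ✓ 0x32CF1  — 2 lookups
#2 VA=0x2A0C65B (r,user):
  L0: frame=0x28 idx=21 entry=0x33007 [P=1 RW=1 US=1 PS=0]
  L1: frame=0x33 idx=12 entry=0x37007 [P=1 RW=1 US=1 PS=0]
  ✓ 0x3765B  — 2 lookups
#3 VA=0xE003E4 (r,kernel):
  L0: frame=0x28 idx=7 entry=0x7D004 [P=0 RW=0 US=1 PS=0]
  → PAGE_NOT_PRESENT  (1 entries read)

TLB: [["0x2A0C", "0x37"]]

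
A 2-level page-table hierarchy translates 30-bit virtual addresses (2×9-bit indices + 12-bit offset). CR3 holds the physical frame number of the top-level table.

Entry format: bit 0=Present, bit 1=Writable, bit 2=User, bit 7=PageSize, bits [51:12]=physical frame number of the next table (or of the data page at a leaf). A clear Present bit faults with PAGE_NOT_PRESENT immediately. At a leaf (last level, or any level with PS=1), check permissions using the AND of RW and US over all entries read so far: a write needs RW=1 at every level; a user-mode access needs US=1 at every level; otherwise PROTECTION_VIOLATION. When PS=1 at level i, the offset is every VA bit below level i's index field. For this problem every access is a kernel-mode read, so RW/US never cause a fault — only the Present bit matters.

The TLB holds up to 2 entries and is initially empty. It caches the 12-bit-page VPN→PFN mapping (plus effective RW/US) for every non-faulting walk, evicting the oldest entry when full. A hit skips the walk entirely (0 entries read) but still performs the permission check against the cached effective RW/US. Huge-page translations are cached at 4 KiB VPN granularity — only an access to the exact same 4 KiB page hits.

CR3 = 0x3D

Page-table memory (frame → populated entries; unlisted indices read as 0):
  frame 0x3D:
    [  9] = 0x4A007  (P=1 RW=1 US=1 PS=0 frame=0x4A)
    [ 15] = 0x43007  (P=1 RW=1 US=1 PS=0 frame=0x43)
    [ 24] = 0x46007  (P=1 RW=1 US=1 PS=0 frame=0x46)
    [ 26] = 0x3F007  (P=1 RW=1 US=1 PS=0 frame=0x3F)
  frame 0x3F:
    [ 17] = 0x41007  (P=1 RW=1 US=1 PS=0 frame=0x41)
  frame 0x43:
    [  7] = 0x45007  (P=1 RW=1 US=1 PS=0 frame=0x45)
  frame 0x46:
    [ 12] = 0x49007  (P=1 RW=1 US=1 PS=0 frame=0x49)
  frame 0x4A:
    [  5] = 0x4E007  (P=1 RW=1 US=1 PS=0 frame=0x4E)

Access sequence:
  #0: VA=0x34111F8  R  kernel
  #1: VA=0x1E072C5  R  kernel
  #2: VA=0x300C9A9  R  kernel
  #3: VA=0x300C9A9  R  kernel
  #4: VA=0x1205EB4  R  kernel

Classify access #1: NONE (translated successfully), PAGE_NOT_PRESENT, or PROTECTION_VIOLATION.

Walk each access:
#0 VA=0x34111F8 (r,kernel):
  L0: frame=0x3D idx=26 entry=0x3F007 [P=1 RW=1 US=1 PS=0]
  L1: frame=0x3F idx=17 entry=0x41007 [P=1 RW=1 US=1 PS=0]
  → PA=0x411F8  (2 entries read)
#1 VA=0x1E072C5 (r,kernel):
  L0: frame=0x3D idx=15 entry=0x43007 [P=1 RW=1 US=1 PS=0]
  L1: frame=0x43 idx=7 entry=0x45007 [P=1 RW=1 US=1 PS=0]
  → PA=0x452C5  (2 entries read)
#2 VA=0x300C9A9 (r,kernel):
  L0: frame=0x3D idx=24 entry=0x46007 [P=1 RW=1 US=1 PS=0]
  L1: frame=0x46 idx=12 entry=0x49007 [P=1 RW=1 US=1 PS=0]
  → PA=0x499A9  (2 entries read)
#3 VA=0x300C9A9 (r,kernel):
  TLB hit vpn=0x300C → PA=0x499A9
#4 VA=0x1205EB4 (r,kernel):
  L0: frame=0x3D idx=9 entry=0x4A007 [P=1 RW=1 US=1 PS=0]
  L1: frame=0x4A idx=5 entry=0x4E007 [P=1 RW=1 US=1 PS=0]
  → PA=0x4EEB4  (2 entries read)

Access #1 fault: NONE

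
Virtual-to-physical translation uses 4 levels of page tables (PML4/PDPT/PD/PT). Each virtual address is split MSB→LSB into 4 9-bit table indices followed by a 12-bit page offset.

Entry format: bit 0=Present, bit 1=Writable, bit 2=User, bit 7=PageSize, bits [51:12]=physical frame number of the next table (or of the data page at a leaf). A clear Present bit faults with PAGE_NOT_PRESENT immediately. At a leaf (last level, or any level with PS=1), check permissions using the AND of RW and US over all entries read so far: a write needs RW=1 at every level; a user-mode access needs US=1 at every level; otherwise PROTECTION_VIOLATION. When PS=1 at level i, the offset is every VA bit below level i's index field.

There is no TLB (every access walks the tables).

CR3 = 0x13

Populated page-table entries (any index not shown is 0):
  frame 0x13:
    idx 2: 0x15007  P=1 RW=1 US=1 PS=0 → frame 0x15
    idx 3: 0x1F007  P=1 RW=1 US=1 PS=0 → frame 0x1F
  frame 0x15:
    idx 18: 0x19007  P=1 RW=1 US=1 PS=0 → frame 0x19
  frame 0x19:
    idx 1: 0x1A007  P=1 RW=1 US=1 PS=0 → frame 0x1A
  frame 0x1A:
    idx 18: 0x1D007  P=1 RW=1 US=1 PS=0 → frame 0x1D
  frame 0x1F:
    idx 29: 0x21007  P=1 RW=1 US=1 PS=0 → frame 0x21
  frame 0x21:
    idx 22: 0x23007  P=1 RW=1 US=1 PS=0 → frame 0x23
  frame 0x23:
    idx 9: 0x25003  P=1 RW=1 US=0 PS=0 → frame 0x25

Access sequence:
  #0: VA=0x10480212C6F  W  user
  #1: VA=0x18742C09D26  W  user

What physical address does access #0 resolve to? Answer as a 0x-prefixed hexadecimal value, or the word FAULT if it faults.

Walk each access:
#0 VA=0x10480212C6F (w,user):
  [0] read 0x13 idx=2: raw=0x15007 flags P=1 W=1 U=1 S=0
  [1] read 0x15 idx=18: raw=0x19007 flags P=1 W=1 U=1 S=0
  [2] read 0x19 idx=1: raw=0x1A007 flags P=1 W=1 U=1 S=0
  [3] read 0x1A idx=18: raw=0x1D007 flags P=1 W=1 U=1 S=0
  → PA=0x1DC6F  (4 entries read)
#1 VA=0x18742C09D26 (w,user):
  [0] read 0x13 idx=3: raw=0x1F007 flags P=1 W=1 U=1 S=0
  [1] read 0x1F idx=29: raw=0x21007 flags P=1 W=1 U=1 S=0
  [2] read 0x21 idx=22: raw=0x23007 flags P=1 W=1 U=1 S=0
  [3] read 0x23 idx=9: raw=0x25003 flags P=1 W=1 U=0 S=0
  → PROTECTION_VIOLATION  (4 entries read)

Access #0 PA: 0x1DC6F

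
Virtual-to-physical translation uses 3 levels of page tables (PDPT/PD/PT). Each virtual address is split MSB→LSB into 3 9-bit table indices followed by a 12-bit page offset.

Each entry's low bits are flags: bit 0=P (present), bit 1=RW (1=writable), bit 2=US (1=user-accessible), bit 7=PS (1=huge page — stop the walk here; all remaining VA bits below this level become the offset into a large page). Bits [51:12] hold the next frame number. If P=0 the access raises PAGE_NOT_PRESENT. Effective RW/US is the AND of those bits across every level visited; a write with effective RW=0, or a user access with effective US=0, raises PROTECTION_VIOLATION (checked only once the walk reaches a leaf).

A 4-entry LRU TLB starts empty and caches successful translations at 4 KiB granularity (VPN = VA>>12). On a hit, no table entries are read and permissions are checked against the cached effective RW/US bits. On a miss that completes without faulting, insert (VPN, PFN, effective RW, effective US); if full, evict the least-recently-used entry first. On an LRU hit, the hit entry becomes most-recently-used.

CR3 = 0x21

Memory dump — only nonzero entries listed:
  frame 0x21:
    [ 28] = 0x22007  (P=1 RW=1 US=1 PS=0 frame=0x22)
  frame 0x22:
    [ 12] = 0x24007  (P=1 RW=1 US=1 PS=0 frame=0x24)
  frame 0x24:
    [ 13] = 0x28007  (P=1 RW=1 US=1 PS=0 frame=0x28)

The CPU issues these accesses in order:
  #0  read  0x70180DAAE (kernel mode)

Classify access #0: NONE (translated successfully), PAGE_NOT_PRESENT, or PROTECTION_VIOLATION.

Trace:
#0 VA=0x70180DAAE (r,kernel):
  [0] read 0x21 idx=28: raw=0x22007 flags P=1 W=1 U=1 S=0
  [1] read 0x22 idx=12: raw=0x24007 flags P=1 W=1 U=1 S=0
  [2] read 0x24 idx=13: raw=0x28007 flags P=1 W=1 U=1 S=0
  ⇒ phys 0x28AAE  [3 reads]

Access #0 fault: NONE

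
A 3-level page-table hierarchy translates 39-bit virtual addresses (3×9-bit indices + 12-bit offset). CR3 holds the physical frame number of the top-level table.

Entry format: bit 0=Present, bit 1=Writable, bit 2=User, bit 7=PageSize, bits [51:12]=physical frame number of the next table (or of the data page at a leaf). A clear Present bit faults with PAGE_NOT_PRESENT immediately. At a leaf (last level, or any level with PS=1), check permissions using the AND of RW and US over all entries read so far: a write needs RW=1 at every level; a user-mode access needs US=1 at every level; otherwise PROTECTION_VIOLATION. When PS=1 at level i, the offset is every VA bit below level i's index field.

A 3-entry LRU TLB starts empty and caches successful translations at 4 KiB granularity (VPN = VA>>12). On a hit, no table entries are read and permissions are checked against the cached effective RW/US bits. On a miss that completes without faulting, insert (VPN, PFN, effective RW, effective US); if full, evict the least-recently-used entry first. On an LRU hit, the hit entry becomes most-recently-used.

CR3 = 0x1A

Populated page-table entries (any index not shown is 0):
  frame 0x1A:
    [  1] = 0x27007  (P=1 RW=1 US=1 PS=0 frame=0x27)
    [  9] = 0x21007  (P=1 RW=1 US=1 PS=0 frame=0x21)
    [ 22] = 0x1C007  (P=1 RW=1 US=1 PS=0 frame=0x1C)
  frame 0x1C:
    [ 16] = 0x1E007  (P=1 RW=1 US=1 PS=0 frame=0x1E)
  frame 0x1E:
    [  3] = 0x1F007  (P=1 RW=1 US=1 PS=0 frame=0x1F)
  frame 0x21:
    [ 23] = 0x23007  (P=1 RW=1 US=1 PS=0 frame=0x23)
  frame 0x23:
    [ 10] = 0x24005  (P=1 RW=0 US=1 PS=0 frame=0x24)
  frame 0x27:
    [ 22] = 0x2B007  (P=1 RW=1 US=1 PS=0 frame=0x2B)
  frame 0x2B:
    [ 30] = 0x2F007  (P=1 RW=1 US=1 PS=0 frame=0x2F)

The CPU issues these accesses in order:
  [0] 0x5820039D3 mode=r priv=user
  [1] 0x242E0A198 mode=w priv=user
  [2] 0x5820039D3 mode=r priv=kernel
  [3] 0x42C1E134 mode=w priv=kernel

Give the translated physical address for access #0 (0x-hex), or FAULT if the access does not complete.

Per-access translation:
#0 VA=0x5820039D3 (r,user):
  L0 @0x1A[22] → 0x1C007  P=1,RW=1,US=1,PS=0
  L1 @0x1C[16] → 0x1E007  P=1,RW=1,US=1,PS=0
  L2 @0x1E[3] → 0x1F007  P=1,RW=1,US=1,PS=0
  ✓ 0x1F9D3  — 3 lookups
#1 VA=0x242E0A198 (w,user):
  L0 @0x1A[9] → 0x21007  P=1,RW=1,US=1,PS=0
  L1 @0x21[23] → 0x23007  P=1,RW=1,US=1,PS=0
  L2 @0x23[10] → 0x24005  P=1,RW=0,US=1,PS=0
  ⇒ fault: PROTECTION_VIOLATION  — 3 lookups
#2 VA=0x5820039D3 (r,kernel):
  TLB hit vpn=0x582003 → PA=0x1F9D3
#3 VA=0x42C1E134 (w,kernel):
  L0 @0x1A[1] → 0x27007  P=1,RW=1,US=1,PS=0
  L1 @0x27[22] → 0x2B007  P=1,RW=1,US=1,PS=0
  L2 @0x2B[30] → 0x2F007  P=1,RW=1,US=1,PS=0
  ✓ 0x2F134  — 3 lookups

Access #0 PA: 0x1F9D3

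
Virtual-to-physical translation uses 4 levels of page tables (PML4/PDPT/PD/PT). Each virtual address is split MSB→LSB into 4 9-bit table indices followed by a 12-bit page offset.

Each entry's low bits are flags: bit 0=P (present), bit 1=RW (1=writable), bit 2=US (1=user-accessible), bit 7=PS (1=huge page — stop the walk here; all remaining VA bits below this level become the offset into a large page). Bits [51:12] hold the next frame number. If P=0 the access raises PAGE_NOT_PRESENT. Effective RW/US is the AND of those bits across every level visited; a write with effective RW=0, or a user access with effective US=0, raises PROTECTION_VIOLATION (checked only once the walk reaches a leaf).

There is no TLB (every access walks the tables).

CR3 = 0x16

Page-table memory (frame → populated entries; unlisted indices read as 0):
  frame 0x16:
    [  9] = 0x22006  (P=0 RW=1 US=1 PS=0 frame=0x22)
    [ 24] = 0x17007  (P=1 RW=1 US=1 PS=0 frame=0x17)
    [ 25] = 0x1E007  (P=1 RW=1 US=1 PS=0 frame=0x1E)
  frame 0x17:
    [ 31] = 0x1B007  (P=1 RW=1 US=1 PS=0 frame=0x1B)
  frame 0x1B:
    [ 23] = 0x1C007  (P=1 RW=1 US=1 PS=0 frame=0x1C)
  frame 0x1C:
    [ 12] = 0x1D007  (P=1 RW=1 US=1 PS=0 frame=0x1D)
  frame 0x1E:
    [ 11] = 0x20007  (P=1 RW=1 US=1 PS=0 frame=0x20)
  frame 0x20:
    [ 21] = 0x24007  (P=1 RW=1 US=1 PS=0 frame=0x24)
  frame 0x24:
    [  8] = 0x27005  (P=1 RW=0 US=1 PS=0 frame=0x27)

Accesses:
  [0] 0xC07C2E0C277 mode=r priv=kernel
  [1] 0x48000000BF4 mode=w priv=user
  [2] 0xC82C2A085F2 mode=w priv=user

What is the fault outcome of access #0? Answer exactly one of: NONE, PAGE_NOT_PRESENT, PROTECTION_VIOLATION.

Walk each access:
#0 VA=0xC07C2E0C277 (r,kernel):
  L0: frame=0x16 idx=24 entry=0x17007 [P=1 RW=1 US=1 PS=0]
  L1: frame=0x17 idx=31 entry=0x1B007 [P=1 RW=1 US=1 PS=0]
  L2: frame=0x1B idx=23 entry=0x1C007 [P=1 RW=1 US=1 PS=0]
  L3: frame=0x1C idx=12 entry=0x1D007 [P=1 RW=1 US=1 PS=0]
  ✓ 0x1D277  — 4 lookups
#1 VA=0x48000000BF4 (w,user):
  L0: frame=0x16 idx=9 entry=0x22006 [P=0 RW=1 US=1 PS=0]
  ⇒ fault: PAGE_NOT_PRESENT  — 1 lookups
#2 VA=0xC82C2A085F2 (w,user):
  L0: frame=0x16 idx=25 entry=0x1E007 [P=1 RW=1 US=1 PS=0]
  L1: frame=0x1E idx=11 entry=0x20007 [P=1 RW=1 US=1 PS=0]
  L2: frame=0x20 idx=21 entry=0x24007 [P=1 RW=1 US=1 PS=0]
  L3: frame=0x24 idx=8 entry=0x27005 [P=1 RW=0 US=1 PS=0]
  ⇒ fault: PROTECTION_VIOLATION  — 4 lookups

Access #0 fault: NONE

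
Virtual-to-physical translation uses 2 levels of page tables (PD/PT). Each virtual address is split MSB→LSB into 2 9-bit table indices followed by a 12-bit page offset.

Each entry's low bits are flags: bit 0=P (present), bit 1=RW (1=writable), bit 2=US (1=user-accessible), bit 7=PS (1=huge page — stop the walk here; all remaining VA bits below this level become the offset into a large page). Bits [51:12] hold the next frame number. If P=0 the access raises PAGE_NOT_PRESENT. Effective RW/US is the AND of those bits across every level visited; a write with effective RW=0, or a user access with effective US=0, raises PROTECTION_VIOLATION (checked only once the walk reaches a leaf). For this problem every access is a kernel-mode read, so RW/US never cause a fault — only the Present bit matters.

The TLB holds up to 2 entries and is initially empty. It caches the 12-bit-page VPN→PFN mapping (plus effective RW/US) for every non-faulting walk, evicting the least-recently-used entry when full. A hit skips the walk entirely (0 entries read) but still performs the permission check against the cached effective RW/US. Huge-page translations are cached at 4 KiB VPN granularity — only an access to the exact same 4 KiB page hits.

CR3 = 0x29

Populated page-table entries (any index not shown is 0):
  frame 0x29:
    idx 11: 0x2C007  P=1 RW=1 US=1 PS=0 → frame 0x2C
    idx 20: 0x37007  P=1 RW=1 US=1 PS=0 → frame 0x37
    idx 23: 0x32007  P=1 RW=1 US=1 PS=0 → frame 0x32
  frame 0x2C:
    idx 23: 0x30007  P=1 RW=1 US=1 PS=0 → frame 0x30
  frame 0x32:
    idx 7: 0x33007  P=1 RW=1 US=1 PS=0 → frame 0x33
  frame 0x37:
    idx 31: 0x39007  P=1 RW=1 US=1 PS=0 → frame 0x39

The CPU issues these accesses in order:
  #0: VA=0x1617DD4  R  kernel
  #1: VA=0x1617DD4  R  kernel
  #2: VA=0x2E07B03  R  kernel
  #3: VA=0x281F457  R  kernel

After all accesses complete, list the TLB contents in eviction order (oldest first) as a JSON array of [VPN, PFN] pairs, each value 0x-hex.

Per-access translation:
#0 VA=0x1617DD4 (r,kernel):
  L0 @0x29[11] → 0x2C007  P=1,RW=1,US=1,PS=0
  L1 @0x2C[23] → 0x30007  P=1,RW=1,US=1,PS=0
  ✓ 0x30DD4  — 2 lookups
#1 VA=0x1617DD4 (r,kernel):
  TLB hit vpn=0x1617 → PA=0x30DD4
#2 VA=0x2E07B03 (r,kernel):
  L0 @0x29[23] → 0x32007  P=1,RW=1,US=1,PS=0
  L1 @0x32[7] → 0x33007  P=1,RW=1,US=1,PS=0
  ✓ 0x33B03  — 2 lookups
#3 VA=0x281F457 (r,kernel):
  L0 @0x29[20] → 0x37007  P=1,RW=1,US=1,PS=0
  L1 @0x37[31] → 0x39007  P=1,RW=1,US=1,PS=0
  ✓ 0x39457  — 2 lookups

TLB: [["0x2E07", "0x33"], ["0x281F", "0x39"]]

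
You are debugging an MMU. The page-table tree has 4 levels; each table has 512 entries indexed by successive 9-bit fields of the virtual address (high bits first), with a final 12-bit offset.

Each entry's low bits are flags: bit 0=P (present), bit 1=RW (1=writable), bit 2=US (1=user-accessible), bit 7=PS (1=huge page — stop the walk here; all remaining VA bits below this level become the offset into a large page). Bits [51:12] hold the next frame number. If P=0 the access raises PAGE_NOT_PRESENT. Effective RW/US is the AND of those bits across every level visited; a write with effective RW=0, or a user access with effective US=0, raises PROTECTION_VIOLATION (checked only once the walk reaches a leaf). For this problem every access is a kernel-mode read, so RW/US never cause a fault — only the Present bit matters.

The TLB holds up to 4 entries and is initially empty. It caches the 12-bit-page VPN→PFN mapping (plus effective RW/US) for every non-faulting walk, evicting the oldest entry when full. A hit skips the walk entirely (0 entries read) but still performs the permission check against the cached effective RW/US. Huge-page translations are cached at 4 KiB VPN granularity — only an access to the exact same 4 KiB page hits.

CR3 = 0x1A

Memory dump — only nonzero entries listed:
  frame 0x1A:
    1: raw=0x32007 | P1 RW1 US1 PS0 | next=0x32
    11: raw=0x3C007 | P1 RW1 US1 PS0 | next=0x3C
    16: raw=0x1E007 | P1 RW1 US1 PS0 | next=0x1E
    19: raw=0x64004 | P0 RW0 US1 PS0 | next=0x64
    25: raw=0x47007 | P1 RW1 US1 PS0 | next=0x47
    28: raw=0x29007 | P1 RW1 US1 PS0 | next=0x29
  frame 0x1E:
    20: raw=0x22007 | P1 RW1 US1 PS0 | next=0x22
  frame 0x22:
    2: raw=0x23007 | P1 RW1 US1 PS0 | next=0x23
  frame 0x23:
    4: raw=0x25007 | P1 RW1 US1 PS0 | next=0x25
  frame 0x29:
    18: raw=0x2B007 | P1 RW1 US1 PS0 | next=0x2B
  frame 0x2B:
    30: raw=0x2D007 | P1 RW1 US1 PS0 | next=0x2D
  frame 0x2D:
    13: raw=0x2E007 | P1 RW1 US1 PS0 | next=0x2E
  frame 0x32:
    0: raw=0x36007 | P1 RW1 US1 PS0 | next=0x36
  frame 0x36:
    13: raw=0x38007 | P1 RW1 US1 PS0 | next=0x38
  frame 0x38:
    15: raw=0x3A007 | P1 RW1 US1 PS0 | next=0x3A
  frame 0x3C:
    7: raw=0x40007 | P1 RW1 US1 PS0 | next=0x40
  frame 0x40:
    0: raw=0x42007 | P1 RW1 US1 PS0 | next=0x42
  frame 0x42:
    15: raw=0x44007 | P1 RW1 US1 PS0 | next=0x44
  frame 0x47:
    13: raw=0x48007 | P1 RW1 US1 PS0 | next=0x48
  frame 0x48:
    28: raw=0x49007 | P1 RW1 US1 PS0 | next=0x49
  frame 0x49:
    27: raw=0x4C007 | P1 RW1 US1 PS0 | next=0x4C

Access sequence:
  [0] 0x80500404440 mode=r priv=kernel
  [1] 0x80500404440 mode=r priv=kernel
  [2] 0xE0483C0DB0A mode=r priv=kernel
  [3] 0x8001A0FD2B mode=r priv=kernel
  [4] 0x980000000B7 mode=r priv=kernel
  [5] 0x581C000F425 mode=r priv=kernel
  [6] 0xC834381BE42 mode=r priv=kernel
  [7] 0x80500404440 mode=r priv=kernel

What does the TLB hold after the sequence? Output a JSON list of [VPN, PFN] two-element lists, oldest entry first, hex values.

Per-access translation:
#0 VA=0x80500404440 (r,kernel):
  L0: frame=0x1A idx=16 entry=0x1E007 [P=1 RW=1 US=1 PS=0]
  L1: frame=0x1E idx=20 entry=0x22007 [P=1 RW=1 US=1 PS=0]
  L2: frame=0x22 idx=2 entry=0x23007 [P=1 RW=1 US=1 PS=0]
  L3: frame=0x23 idx=4 entry=0x25007 [P=1 RW=1 US=1 PS=0]
  ⇒ phys 0x25440  [4 reads]
#1 VA=0x80500404440 (r,kernel):
  TLB hit vpn=0x80500404 → PA=0x25440
#2 VA=0xE0483C0DB0A (r,kernel):
  L0: frame=0x1A idx=28 entry=0x29007 [P=1 RW=1 US=1 PS=0]
  L1: frame=0x29 idx=18 entry=0x2B007 [P=1 RW=1 US=1 PS=0]
  L2: frame=0x2B idx=30 entry=0x2D007 [P=1 RW=1 US=1 PS=0]
  L3: frame=0x2D idx=13 entry=0x2E007 [P=1 RW=1 US=1 PS=0]
  ⇒ phys 0x2EB0A  [4 reads]
#3 VA=0x8001A0FD2B (r,kernel):
  L0: frame=0x1A idx=1 entry=0x32007 [P=1 RW=1 US=1 PS=0]
  L1: frame=0x32 idx=0 entry=0x36007 [P=1 RW=1 US=1 PS=0]
  L2: frame=0x36 idx=13 entry=0x38007 [P=1 RW=1 US=1 PS=0]
  L3: frame=0x38 idx=15 entry=0x3A007 [P=1 RW=1 US=1 PS=0]
  ⇒ phys 0x3AD2B  [4 reads]
#4 VA=0x980000000B7 (r,kernel):
  L0: frame=0x1A idx=19 entry=0x64004 [P=0 RW=0 US=1 PS=0]
  ⇒ fault: PAGE_NOT_PRESENT  — 1 lookups
#5 VA=0x581C000F425 (r,kernel):
  L0: frame=0x1A idx=11 entry=0x3C007 [P=1 RW=1 US=1 PS=0]
  L1: frame=0x3C idx=7 entry=0x40007 [P=1 RW=1 US=1 PS=0]
  L2: frame=0x40 idx=0 entry=0x42007 [P=1 RW=1 US=1 PS=0]
  L3: frame=0x42 idx=15 entry=0x44007 [P=1 RW=1 US=1 PS=0]
  ⇒ phys 0x44425  [4 reads]
#6 VA=0xC834381BE42 (r,kernel):
  L0: frame=0x1A idx=25 entry=0x47007 [P=1 RW=1 US=1 PS=0]
  L1: frame=0x47 idx=13 entry=0x48007 [P=1 RW=1 US=1 PS=0]
  L2: frame=0x48 idx=28 entry=0x49007 [P=1 RW=1 US=1 PS=0]
  L3: frame=0x49 idx=27 entry=0x4C007 [P=1 RW=1 US=1 PS=0]
  ⇒ phys 0x4CE42  [4 reads]
#7 VA=0x80500404440 (r,kernel):
  L0: frame=0x1A idx=16 entry=0x1E007 [P=1 RW=1 US=1 PS=0]
  L1: frame=0x1E idx=20 entry=0x22007 [P=1 RW=1 US=1 PS=0]
  L2: frame=0x22 idx=2 entry=0x23007 [P=1 RW=1 US=1 PS=0]
  L3: frame=0x23 idx=4 entry=0x25007 [P=1 RW=1 US=1 PS=0]
  ⇒ phys 0x25440  [4 reads]

TLB: [["0x8001A0F", "0x3A"], ["0x581C000F", "0x44"], ["0xC834381B", "0x4C"], ["0x80500404", "0x25"]]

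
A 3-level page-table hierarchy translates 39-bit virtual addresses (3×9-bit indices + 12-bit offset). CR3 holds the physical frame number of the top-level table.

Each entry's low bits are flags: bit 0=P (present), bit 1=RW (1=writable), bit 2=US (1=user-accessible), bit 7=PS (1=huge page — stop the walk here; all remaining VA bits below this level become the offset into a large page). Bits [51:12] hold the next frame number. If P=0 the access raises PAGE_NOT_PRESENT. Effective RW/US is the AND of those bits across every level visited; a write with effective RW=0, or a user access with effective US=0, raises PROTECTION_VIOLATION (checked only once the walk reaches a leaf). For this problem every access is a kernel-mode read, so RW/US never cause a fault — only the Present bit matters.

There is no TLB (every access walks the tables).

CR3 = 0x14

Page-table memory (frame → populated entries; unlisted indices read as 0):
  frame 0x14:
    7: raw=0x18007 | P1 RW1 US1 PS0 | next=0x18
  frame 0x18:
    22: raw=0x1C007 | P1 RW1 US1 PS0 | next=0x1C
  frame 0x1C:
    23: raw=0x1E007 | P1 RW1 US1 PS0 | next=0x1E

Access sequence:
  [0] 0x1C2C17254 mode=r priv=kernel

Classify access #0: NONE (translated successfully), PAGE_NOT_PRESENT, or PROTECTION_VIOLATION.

Trace:
#0 VA=0x1C2C17254 (r,kernel):
  lvl0: tbl 0x14, slot 7 ⇒ 0x18007 (P1/RW1/US1/PS0)
  lvl1: tbl 0x18, slot 22 ⇒ 0x1C007 (P1/RW1/US1/PS0)
  lvl2: tbl 0x1C, slot 23 ⇒ 0x1E007 (P1/RW1/US1/PS0)
  ✓ 0x1E254  — 3 lookups

Access #0 fault: NONE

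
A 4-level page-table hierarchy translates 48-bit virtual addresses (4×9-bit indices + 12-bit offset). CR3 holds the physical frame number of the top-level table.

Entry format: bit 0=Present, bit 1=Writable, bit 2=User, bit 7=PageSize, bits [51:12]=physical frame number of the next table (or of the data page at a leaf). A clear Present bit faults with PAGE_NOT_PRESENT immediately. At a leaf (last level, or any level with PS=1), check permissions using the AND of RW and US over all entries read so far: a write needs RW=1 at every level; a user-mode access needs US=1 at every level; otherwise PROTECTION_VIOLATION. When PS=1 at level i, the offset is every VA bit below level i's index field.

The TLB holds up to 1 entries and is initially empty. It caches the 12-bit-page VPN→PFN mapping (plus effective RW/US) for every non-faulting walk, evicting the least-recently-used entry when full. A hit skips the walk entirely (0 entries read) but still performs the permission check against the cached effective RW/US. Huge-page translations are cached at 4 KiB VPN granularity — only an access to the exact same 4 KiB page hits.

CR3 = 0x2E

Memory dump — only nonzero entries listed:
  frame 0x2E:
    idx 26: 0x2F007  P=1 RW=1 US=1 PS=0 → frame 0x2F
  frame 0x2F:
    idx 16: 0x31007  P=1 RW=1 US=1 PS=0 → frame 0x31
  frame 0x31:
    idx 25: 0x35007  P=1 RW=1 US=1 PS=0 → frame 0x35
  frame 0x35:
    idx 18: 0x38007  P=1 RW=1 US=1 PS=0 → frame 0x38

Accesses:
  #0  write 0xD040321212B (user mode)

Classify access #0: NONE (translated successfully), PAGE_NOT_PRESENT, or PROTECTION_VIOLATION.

Per-access translation:
#0 VA=0xD040321212B (w,user):
  [0] read 0x2E idx=26: raw=0x2F007 flags P=1 W=1 U=1 S=0
  [1] read 0x2F idx=16: raw=0x31007 flags P=1 W=1 U=1 S=0
  [2] read 0x31 idx=25: raw=0x35007 flags P=1 W=1 U=1 S=0
  [3] read 0x35 idx=18: raw=0x38007 flags P=1 W=1 U=1 S=0
  ✓ 0x3812B  — 4 lookups

Access #0 fault: NONE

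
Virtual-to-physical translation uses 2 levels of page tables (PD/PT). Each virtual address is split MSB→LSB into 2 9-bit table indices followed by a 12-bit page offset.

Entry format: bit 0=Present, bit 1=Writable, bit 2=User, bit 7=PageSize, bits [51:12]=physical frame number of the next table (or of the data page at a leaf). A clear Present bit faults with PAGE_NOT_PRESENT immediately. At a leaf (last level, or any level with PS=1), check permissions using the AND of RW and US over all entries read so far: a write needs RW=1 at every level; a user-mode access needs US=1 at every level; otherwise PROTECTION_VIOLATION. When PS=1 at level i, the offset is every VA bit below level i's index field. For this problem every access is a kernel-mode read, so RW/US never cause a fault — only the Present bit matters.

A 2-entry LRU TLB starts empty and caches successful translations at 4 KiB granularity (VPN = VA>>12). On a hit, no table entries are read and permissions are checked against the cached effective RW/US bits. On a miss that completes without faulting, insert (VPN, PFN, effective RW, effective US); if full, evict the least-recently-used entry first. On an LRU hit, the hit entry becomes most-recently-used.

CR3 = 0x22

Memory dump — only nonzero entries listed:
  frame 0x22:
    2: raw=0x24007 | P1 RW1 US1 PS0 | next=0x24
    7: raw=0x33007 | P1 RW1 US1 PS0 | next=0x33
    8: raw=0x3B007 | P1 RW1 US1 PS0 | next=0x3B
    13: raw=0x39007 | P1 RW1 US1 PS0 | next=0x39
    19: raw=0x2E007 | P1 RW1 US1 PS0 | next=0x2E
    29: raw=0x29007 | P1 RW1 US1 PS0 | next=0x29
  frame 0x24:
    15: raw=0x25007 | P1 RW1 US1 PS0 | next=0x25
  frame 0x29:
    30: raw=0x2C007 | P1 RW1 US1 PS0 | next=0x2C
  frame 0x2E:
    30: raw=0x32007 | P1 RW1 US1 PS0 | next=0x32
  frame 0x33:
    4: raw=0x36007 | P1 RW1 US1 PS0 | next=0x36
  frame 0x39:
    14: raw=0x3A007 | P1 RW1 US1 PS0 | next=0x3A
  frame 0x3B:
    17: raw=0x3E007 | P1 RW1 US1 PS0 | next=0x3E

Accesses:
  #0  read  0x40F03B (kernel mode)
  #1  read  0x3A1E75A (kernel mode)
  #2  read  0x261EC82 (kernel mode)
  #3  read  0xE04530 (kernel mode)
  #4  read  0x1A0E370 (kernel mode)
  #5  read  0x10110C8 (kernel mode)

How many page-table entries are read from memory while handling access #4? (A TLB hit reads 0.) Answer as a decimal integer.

Trace:
#0 VA=0x40F03B (r,kernel):
  L0: frame=0x22 idx=2 entry=0x24007 [P=1 RW=1 US=1 PS=0]
  L1: frame=0x24 idx=15 entry=0x25007 [P=1 RW=1 US=1 PS=0]
  → PA=0x2503B  (2 entries read)
#1 VA=0x3A1E75A (r,kernel):
  L0: frame=0x22 idx=29 entry=0x29007 [P=1 RW=1 US=1 PS=0]
  L1: frame=0x29 idx=30 entry=0x2C007 [P=1 RW=1 US=1 PS=0]
  → PA=0x2C75A  (2 entries read)
#2 VA=0x261EC82 (r,kernel):
  L0: frame=0x22 idx=19 entry=0x2E007 [P=1 RW=1 US=1 PS=0]
  L1: frame=0x2E idx=30 entry=0x32007 [P=1 RW=1 US=1 PS=0]
  → PA=0x32C82  (2 entries read)
#3 VA=0xE04530 (r,kernel):
  L0: frame=0x22 idx=7 entry=0x33007 [P=1 RW=1 US=1 PS=0]
  L1: frame=0x33 idx=4 entry=0x36007 [P=1 RW=1 US=1 PS=0]
  → PA=0x36530  (2 entries read)
#4 VA=0x1A0E370 (r,kernel):
  L0: frame=0x22 idx=13 entry=0x39007 [P=1 RW=1 US=1 PS=0]
  L1: frame=0x39 idx=14 entry=0x3A007 [P=1 RW=1 US=1 PS=0]
  → PA=0x3A370  (2 entries read)
#5 VA=0x10110C8 (r,kernel):
  L0: frame=0x22 idx=8 entry=0x3B007 [P=1 RW=1 US=1 PS=0]
  L1: frame=0x3B idx=17 entry=0x3E007 [P=1 RW=1 US=1 PS=0]
  → PA=0x3E0C8  (2 entries read)

Entries read for #4: 2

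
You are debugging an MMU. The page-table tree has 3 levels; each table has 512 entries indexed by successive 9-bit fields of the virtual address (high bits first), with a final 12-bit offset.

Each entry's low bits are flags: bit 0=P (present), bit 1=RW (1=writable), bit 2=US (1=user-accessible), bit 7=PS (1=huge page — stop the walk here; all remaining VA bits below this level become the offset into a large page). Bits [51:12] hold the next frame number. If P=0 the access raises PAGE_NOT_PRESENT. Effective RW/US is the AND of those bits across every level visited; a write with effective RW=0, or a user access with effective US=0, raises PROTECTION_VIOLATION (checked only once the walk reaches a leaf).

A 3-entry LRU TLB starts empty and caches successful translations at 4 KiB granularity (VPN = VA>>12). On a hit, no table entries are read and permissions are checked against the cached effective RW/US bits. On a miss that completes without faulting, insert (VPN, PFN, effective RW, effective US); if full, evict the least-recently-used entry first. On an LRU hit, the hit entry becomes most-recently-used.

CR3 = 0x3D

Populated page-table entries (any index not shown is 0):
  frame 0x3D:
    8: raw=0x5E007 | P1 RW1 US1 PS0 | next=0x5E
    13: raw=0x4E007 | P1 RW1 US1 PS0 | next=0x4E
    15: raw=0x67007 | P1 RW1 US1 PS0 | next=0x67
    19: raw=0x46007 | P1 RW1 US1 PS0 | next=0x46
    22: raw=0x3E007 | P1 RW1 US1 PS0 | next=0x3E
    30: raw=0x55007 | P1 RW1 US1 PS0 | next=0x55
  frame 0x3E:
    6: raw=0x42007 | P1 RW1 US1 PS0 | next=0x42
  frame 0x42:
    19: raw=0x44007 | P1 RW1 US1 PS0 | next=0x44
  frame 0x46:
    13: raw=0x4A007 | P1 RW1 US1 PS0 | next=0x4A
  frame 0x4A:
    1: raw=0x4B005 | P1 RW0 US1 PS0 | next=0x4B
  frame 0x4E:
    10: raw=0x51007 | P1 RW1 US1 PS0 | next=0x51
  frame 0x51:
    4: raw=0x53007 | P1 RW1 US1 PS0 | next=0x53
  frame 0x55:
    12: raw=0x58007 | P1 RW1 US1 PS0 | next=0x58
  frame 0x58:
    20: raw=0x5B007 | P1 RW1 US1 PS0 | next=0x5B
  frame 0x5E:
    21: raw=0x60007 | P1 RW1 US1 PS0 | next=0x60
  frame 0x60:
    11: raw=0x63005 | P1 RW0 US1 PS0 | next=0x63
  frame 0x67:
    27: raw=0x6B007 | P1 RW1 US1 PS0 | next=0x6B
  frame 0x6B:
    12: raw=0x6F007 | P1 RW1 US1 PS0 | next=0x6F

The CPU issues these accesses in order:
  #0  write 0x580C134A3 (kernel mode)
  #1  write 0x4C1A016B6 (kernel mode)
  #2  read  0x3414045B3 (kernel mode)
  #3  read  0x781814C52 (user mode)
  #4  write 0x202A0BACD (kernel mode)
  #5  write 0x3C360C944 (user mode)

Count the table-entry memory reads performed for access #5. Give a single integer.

Walk each access:
#0 VA=0x580C134A3 (w,kernel):
  L0 @0x3D[22] → 0x3E007  P=1,RW=1,US=1,PS=0
  L1 @0x3E[6] → 0x42007  P=1,RW=1,US=1,PS=0
  L2 @0x42[19] → 0x44007  P=1,RW=1,US=1,PS=0
  → PA=0x444A3  (3 entries read)
#1 VA=0x4C1A016B6 (w,kernel):
  L0 @0x3D[19] → 0x46007  P=1,RW=1,US=1,PS=0
  L1 @0x46[13] → 0x4A007  P=1,RW=1,US=1,PS=0
  L2 @0x4A[1] → 0x4B005  P=1,RW=0,US=1,PS=0
  ✗ PROTECTION_VIOLATION  [3 reads]
#2 VA=0x3414045B3 (r,kernel):
  L0 @0x3D[13] → 0x4E007  P=1,RW=1,US=1,PS=0
  L1 @0x4E[10] → 0x51007  P=1,RW=1,US=1,PS=0
  L2 @0x51[4] → 0x53007  P=1,RW=1,US=1,PS=0
  → PA=0x535B3  (3 entries read)
#3 VA=0x781814C52 (r,user):
  L0 @0x3D[30] → 0x55007  P=1,RW=1,US=1,PS=0
  L1 @0x55[12] → 0x58007  P=1,RW=1,US=1,PS=0
  L2 @0x58[20] → 0x5B007  P=1,RW=1,US=1,PS=0
  → PA=0x5BC52  (3 entries read)
#4 VA=0x202A0BACD (w,kernel):
  L0 @0x3D[8] → 0x5E007  P=1,RW=1,US=1,PS=0
  L1 @0x5E[21] → 0x60007  P=1,RW=1,US=1,PS=0
  L2 @0x60[11] → 0x63005  P=1,RW=0,US=1,PS=0
  ✗ PROTECTION_VIOLATION  [3 reads]
#5 VA=0x3C360C944 (w,user):
  L0 @0x3D[15] → 0x67007  P=1,RW=1,US=1,PS=0
  L1 @0x67[27] → 0x6B007  P=1,RW=1,US=1,PS=0
  L2 @0x6B[12] → 0x6F007  P=1,RW=1,US=1,PS=0
  → PA=0x6F944  (3 entries read)

Entries read for #5: 3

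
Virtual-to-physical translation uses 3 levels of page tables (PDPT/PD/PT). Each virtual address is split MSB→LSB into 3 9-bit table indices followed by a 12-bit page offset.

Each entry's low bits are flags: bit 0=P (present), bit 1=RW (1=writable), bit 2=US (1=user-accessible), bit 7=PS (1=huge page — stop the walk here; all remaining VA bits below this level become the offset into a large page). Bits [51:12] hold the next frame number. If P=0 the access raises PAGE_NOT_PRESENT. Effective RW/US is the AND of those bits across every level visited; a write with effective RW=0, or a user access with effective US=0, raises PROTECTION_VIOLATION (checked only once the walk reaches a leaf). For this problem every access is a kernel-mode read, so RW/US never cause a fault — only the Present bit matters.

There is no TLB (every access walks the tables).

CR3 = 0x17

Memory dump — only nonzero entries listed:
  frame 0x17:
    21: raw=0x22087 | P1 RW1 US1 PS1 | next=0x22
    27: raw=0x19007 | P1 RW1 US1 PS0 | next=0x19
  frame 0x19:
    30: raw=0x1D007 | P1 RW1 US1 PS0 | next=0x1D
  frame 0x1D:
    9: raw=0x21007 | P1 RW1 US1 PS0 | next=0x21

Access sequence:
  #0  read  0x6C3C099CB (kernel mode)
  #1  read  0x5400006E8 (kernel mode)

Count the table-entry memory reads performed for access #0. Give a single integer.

Per-access translation:
#0 VA=0x6C3C099CB (r,kernel):
  L0: frame=0x17 idx=27 entry=0x19007 [P=1 RW=1 US=1 PS=0]
  L1: frame=0x19 idx=30 entry=0x1D007 [P=1 RW=1 US=1 PS=0]
  L2: frame=0x1D idx=9 entry=0x21007 [P=1 RW=1 US=1 PS=0]
  → PA=0x219CB  (3 entries read)
#1 VA=0x5400006E8 (r,kernel):
  L0: frame=0x17 idx=21 entry=0x22087 [P=1 RW=1 US=1 PS=1]
  → PA=0x226E8 (huge @L0)  (1 entries read)

Entries read for #0: 3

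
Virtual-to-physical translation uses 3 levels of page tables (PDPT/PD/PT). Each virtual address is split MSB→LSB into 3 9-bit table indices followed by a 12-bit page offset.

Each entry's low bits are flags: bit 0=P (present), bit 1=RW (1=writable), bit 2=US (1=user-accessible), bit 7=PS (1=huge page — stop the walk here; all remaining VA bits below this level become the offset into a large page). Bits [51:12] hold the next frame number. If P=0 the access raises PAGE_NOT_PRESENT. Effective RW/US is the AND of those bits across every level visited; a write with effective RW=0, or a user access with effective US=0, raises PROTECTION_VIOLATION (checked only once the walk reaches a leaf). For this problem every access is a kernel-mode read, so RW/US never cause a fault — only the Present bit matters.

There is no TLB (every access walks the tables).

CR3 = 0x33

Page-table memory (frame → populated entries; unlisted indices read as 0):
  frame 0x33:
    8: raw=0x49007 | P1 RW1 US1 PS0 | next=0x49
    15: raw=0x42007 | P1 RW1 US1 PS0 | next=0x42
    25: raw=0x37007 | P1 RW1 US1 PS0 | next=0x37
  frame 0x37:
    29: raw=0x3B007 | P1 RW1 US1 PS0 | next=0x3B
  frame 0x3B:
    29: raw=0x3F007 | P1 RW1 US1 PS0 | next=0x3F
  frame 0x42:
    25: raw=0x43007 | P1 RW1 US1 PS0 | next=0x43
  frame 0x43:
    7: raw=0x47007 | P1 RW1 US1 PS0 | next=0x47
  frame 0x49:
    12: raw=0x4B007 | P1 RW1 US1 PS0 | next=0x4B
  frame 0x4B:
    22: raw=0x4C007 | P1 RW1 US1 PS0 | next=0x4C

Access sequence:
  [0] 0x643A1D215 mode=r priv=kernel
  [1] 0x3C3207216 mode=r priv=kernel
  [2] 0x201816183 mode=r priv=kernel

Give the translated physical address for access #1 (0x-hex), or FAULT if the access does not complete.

Trace:
#0 VA=0x643A1D215 (r,kernel):
  L0: frame=0x33 idx=25 entry=0x37007 [P=1 RW=1 US=1 PS=0]
  L1: frame=0x37 idx=29 entry=0x3B007 [P=1 RW=1 US=1 PS=0]
  L2: frame=0x3B idx=29 entry=0x3F007 [P=1 RW=1 US=1 PS=0]
  ⇒ phys 0x3F215  [3 reads]
#1 VA=0x3C3207216 (r,kernel):
  L0: frame=0x33 idx=15 entry=0x42007 [P=1 RW=1 US=1 PS=0]
  L1: frame=0x42 idx=25 entry=0x43007 [P=1 RW=1 US=1 PS=0]
  L2: frame=0x43 idx=7 entry=0x47007 [P=1 RW=1 US=1 PS=0]
  ⇒ phys 0x47216  [3 reads]
#2 VA=0x201816183 (r,kernel):
  L0: frame=0x33 idx=8 entry=0x49007 [P=1 RW=1 US=1 PS=0]
  L1: frame=0x49 idx=12 entry=0x4B007 [P=1 RW=1 US=1 PS=0]
  L2: frame=0x4B idx=22 entry=0x4C007 [P=1 RW=1 US=1 PS=0]
  ⇒ phys 0x4C183  [3 reads]

Access #1 PA: 0x47216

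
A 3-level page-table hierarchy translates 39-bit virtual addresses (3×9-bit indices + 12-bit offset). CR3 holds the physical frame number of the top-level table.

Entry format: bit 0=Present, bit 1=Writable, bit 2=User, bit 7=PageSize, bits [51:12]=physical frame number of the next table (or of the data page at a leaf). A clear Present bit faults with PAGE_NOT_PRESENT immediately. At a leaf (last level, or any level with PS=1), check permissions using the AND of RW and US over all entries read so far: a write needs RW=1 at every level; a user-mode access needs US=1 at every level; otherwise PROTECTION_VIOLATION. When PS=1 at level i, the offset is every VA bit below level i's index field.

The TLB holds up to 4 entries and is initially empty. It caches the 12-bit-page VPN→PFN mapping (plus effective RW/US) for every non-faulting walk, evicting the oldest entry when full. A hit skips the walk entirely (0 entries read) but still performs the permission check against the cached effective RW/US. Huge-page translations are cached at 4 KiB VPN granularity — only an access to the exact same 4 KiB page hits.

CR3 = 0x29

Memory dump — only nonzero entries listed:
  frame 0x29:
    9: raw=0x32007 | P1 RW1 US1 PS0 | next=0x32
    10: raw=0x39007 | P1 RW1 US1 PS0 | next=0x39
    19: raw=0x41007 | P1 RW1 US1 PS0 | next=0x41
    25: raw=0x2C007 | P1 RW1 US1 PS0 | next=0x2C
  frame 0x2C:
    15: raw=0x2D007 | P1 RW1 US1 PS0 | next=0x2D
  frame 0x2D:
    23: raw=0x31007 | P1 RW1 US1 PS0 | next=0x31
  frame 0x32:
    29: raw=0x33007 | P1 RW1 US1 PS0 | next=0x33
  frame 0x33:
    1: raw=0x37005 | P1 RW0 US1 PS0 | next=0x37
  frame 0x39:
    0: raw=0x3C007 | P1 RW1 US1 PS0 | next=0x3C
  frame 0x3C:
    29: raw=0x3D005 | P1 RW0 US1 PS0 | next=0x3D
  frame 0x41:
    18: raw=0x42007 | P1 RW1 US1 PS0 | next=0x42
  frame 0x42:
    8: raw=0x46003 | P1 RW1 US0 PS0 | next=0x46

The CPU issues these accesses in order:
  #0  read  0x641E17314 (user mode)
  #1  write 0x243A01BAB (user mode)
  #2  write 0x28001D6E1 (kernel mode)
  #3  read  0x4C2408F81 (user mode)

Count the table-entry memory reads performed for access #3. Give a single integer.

Trace:
#0 VA=0x641E17314 (r,user):
  [0] read 0x29 idx=25: raw=0x2C007 flags P=1 W=1 U=1 S=0
  [1] read 0x2C idx=15: raw=0x2D007 flags P=1 W=1 U=1 S=0
  [2] read 0x2D idx=23: raw=0x31007 flags P=1 W=1 U=1 S=0
  ⇒ phys 0x31314  [3 reads]
#1 VA=0x243A01BAB (w,user):
  [0] read 0x29 idx=9: raw=0x32007 flags P=1 W=1 U=1 S=0
  [1] read 0x32 idx=29: raw=0x33007 flags P=1 W=1 U=1 S=0
  [2] read 0x33 idx=1: raw=0x37005 flags P=1 W=0 U=1 S=0
  → PROTECTION_VIOLATION  (3 entries read)
#2 VA=0x28001D6E1 (w,kernel):
  [0] read 0x29 idx=10: raw=0x39007 flags P=1 W=1 U=1 S=0
  [1] read 0x39 idx=0: raw=0x3C007 flags P=1 W=1 U=1 S=0
  [2] read 0x3C idx=29: raw=0x3D005 flags P=1 W=0 U=1 S=0
  → PROTECTION_VIOLATION  (3 entries read)
#3 VA=0x4C2408F81 (r,user):
  [0] read 0x29 idx=19: raw=0x41007 flags P=1 W=1 U=1 S=0
  [1] read 0x41 idx=18: raw=0x42007 flags P=1 W=1 U=1 S=0
  [2] read 0x42 idx=8: raw=0x46003 flags P=1 W=1 U=0 S=0
  → PROTECTION_VIOLATION  (3 entries read)

Entries read for #3: 3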